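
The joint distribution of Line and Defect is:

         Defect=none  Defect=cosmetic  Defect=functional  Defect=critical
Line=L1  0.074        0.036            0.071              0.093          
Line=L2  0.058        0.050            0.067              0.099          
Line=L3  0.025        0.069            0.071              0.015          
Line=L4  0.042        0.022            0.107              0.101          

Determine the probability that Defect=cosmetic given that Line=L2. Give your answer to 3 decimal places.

0.182

P(Line=L2) = 0.058 + 0.050 + 0.067 + 0.099 = 0.274.
P(Defect=cosmetic | Line=L2) = 0.050/0.274 = 0.182.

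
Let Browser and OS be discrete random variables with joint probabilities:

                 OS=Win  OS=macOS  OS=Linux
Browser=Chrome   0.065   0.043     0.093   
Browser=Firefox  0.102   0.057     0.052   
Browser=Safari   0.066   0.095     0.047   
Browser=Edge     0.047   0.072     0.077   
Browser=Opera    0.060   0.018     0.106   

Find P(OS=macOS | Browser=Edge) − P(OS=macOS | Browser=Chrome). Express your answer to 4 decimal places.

0.1534

P(Browser=Edge) = 0.047 + 0.072 + 0.077 = 0.196; P(OS=macOS | Browser=Edge) = 0.072/0.196 = 0.36735.
P(Browser=Chrome) = 0.065 + 0.043 + 0.093 = 0.201; P(OS=macOS | Browser=Chrome) = 0.043/0.201 = 0.21393.
Difference = 0.1534.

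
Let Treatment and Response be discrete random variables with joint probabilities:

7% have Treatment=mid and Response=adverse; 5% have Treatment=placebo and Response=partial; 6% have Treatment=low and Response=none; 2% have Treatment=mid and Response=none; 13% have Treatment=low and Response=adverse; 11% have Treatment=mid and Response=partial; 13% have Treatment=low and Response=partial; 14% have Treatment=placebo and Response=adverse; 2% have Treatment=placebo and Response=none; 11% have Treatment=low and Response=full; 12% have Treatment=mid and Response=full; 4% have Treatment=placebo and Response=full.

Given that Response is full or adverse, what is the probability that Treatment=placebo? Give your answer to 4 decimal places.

P(Response=full) = 0.04 + 0.11 + 0.12 = 0.27.
P(Response=adverse) = 0.14 + 0.13 + 0.07 = 0.34.
P(Response ∈ {full, adverse}) = 0.27 + 0.34 = 0.61; P(Treatment=placebo, Response ∈ {full, adverse}) = 0.04 + 0.14 = 0.18.
P(Treatment=placebo | Response ∈ {full, adverse}) = 0.18/0.61 = 0.2951.

0.2951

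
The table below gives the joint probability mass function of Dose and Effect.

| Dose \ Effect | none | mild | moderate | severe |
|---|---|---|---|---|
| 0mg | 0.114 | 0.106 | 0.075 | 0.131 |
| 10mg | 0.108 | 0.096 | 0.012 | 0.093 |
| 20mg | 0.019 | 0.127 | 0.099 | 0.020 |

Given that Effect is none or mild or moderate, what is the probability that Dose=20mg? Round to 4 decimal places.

P(Effect=none) = 0.114 + 0.108 + 0.019 = 0.241.
P(Effect=mild) = 0.106 + 0.096 + 0.127 = 0.329.
P(Effect=moderate) = 0.075 + 0.012 + 0.099 = 0.186.
P(Effect ∈ {none, mild, moderate}) = 0.241 + 0.329 + 0.186 = 0.756; P(Dose=20mg, Effect ∈ {none, mild, moderate}) = 0.019 + 0.127 + 0.099 = 0.245.
P(Dose=20mg | Effect ∈ {none, mild, moderate}) = 0.245/0.756 = 0.3241.

0.3241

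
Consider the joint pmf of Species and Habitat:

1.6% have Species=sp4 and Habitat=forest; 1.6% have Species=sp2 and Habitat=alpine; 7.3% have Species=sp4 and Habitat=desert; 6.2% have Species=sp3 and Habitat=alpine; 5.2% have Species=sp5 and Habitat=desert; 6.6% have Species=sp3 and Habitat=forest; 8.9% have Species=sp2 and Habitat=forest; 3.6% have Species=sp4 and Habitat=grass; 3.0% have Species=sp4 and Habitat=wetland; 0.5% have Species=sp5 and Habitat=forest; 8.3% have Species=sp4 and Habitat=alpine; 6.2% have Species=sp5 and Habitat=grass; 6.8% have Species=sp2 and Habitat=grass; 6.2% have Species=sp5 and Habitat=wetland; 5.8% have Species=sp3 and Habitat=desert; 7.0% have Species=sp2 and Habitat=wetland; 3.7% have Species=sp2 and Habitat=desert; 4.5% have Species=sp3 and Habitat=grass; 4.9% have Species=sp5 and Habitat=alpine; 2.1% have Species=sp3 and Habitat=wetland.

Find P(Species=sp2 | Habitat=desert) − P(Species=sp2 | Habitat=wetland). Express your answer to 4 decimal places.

-0.2143

P(Habitat=desert) = 0.037 + 0.058 + 0.073 + 0.052 = 0.220; P(Species=sp2 | Habitat=desert) = 0.037/0.220 = 0.16818.
P(Habitat=wetland) = 0.070 + 0.021 + 0.030 + 0.062 = 0.183; P(Species=sp2 | Habitat=wetland) = 0.070/0.183 = 0.38251.
Difference = -0.2143.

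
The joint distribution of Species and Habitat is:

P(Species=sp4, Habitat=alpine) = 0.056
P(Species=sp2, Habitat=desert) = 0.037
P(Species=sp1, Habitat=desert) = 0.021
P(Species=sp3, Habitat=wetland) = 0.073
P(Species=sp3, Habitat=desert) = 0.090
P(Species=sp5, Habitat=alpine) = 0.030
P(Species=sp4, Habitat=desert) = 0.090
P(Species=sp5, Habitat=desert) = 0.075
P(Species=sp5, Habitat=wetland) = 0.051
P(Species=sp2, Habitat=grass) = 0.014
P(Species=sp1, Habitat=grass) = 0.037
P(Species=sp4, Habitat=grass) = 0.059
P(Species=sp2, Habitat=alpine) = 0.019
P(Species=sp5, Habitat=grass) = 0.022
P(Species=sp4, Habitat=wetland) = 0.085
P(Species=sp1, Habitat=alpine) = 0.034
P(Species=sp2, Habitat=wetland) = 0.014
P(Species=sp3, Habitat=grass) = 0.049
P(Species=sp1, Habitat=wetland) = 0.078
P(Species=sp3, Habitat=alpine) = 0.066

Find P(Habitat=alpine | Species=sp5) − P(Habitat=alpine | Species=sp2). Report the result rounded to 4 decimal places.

-0.0577

P(Species=sp5) = 0.022 + 0.051 + 0.075 + 0.030 = 0.178; P(Habitat=alpine | Species=sp5) = 0.030/0.178 = 0.16854.
P(Species=sp2) = 0.014 + 0.014 + 0.037 + 0.019 = 0.084; P(Habitat=alpine | Species=sp2) = 0.019/0.084 = 0.22619.
Difference = -0.0577.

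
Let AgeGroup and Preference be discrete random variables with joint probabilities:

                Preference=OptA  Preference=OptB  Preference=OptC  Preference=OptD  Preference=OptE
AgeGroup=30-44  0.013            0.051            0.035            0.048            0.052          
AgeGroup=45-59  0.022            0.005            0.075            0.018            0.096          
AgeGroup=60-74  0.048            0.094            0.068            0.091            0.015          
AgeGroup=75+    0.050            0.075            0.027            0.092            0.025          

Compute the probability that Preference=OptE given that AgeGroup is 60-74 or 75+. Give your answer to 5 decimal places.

0.06838

P(AgeGroup=60-74) = 0.048 + 0.094 + 0.068 + 0.091 + 0.015 = 0.316.
P(AgeGroup=75+) = 0.050 + 0.075 + 0.027 + 0.092 + 0.025 = 0.269.
P(AgeGroup ∈ {60-74, 75+}) = 0.316 + 0.269 = 0.585; P(Preference=OptE, AgeGroup ∈ {60-74, 75+}) = 0.015 + 0.025 = 0.040.
P(Preference=OptE | AgeGroup ∈ {60-74, 75+}) = 0.040/0.585 = 0.06838.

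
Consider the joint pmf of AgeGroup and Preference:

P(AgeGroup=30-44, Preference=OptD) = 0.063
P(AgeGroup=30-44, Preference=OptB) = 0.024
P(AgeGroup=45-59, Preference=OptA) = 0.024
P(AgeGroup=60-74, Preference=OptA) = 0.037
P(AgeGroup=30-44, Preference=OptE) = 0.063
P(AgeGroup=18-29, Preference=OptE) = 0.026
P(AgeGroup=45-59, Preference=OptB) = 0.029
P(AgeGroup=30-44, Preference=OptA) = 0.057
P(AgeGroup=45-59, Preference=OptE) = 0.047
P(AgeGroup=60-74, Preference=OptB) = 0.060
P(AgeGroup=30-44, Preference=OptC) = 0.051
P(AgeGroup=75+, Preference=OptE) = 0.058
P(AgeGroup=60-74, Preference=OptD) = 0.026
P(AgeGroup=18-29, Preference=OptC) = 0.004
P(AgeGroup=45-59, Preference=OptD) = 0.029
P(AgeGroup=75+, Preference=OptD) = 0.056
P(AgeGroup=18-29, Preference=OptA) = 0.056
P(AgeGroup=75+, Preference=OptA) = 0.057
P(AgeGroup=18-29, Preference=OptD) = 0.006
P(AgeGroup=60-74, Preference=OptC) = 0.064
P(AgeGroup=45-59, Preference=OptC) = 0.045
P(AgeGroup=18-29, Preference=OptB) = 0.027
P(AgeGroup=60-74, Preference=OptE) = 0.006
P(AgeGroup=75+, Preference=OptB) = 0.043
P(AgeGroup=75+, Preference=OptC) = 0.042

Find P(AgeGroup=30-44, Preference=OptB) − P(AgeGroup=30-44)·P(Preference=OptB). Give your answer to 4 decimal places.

-0.0232

P(AgeGroup=30-44) = 0.057 + 0.024 + 0.051 + 0.063 + 0.063 = 0.258.
P(Preference=OptB) = 0.027 + 0.024 + 0.029 + 0.060 + 0.043 = 0.183.
P(AgeGroup=30-44, Preference=OptB) − P(AgeGroup=30-44)P(Preference=OptB) = 0.024 − 0.258×0.183 = -0.0232.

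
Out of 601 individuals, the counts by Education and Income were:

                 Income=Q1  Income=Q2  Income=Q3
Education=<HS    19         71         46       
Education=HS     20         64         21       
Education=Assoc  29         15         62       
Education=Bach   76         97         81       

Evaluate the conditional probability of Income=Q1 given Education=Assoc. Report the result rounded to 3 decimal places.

Total with Education=Assoc: 29 + 15 + 62 = 106.
P(Income=Q1 | Education=Assoc) = 29/106 = 0.274.

0.274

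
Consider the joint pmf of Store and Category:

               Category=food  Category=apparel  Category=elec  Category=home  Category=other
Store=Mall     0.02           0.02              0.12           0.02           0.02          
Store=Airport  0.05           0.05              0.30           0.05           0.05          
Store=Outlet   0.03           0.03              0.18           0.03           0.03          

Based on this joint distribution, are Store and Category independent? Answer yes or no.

Every cell satisfies P(Store,Category) = P(Store)·P(Category). For instance P(Store=Mall) = 0.20, P(Category=elec) = 0.60, and 0.20×0.60 = 0.12 matches the joint entry. So Store and Category are independent.

yes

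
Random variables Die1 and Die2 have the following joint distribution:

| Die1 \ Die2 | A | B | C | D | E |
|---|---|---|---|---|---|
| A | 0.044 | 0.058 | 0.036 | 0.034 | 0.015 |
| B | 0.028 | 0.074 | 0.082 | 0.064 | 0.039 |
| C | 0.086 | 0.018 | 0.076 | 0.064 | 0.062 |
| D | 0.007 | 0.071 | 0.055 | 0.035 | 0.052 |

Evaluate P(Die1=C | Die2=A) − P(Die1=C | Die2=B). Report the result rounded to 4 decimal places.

P(Die2=A) = 0.044 + 0.028 + 0.086 + 0.007 = 0.165; P(Die1=C | Die2=A) = 0.086/0.165 = 0.52121.
P(Die2=B) = 0.058 + 0.074 + 0.018 + 0.071 = 0.221; P(Die1=C | Die2=B) = 0.018/0.221 = 0.08145.
Difference = 0.4398.

0.4398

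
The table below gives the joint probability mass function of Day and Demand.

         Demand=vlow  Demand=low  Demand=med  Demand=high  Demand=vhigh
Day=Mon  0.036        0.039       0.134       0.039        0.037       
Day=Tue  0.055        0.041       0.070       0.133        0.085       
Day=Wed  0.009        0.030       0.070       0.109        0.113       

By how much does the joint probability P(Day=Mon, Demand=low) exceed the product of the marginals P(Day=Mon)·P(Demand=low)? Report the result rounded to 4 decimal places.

P(Day=Mon) = 0.036 + 0.039 + 0.134 + 0.039 + 0.037 = 0.285.
P(Demand=low) = 0.039 + 0.041 + 0.030 = 0.110.
P(Day=Mon, Demand=low) − P(Day=Mon)P(Demand=low) = 0.039 − 0.285×0.110 = 0.0077.

0.0077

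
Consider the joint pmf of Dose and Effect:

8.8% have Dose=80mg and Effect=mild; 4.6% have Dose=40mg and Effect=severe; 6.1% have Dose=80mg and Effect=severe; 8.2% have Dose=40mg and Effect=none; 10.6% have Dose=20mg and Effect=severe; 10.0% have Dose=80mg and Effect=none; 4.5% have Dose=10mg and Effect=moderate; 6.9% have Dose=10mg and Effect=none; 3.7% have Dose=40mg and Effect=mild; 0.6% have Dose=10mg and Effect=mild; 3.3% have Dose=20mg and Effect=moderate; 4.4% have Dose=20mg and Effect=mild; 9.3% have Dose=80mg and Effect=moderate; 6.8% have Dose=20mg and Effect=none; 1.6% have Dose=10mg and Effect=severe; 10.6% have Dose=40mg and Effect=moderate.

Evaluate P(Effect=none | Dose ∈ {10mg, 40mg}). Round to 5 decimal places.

P(Dose=10mg) = 0.069 + 0.006 + 0.045 + 0.016 = 0.136.
P(Dose=40mg) = 0.082 + 0.037 + 0.106 + 0.046 = 0.271.
P(Dose ∈ {10mg, 40mg}) = 0.136 + 0.271 = 0.407; P(Effect=none, Dose ∈ {10mg, 40mg}) = 0.069 + 0.082 = 0.151.
P(Effect=none | Dose ∈ {10mg, 40mg}) = 0.151/0.407 = 0.37101.

0.37101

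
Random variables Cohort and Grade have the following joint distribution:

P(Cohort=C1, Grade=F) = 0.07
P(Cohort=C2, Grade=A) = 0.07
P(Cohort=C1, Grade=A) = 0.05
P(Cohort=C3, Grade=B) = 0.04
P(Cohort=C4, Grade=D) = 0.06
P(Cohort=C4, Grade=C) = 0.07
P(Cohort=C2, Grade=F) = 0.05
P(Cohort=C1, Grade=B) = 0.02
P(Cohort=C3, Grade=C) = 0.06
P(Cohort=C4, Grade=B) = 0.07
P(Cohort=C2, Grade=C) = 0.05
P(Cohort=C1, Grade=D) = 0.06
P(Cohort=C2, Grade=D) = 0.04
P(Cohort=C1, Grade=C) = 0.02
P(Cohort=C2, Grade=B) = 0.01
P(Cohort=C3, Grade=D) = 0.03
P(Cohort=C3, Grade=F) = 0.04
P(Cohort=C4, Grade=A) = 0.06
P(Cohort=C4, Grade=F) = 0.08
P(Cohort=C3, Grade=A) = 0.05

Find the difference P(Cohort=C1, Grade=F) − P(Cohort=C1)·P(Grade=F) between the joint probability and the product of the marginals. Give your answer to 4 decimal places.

P(Cohort=C1) = 0.05 + 0.02 + 0.02 + 0.06 + 0.07 = 0.22.
P(Grade=F) = 0.07 + 0.05 + 0.04 + 0.08 = 0.24.
P(Cohort=C1, Grade=F) − P(Cohort=C1)P(Grade=F) = 0.07 − 0.22×0.24 = 0.0172.

0.0172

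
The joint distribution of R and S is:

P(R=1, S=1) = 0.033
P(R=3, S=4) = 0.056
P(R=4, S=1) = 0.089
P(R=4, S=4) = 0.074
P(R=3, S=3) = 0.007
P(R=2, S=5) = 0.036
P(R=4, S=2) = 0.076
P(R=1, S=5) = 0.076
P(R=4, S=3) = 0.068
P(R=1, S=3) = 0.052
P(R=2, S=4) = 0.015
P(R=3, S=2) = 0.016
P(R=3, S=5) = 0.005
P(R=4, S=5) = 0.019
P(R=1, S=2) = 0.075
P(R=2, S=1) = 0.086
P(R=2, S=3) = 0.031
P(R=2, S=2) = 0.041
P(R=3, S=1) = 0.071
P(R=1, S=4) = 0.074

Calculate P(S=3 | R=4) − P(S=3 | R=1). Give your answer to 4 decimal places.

0.0408

P(R=4) = 0.089 + 0.076 + 0.068 + 0.074 + 0.019 = 0.326; P(S=3 | R=4) = 0.068/0.326 = 0.20859.
P(R=1) = 0.033 + 0.075 + 0.052 + 0.074 + 0.076 = 0.310; P(S=3 | R=1) = 0.052/0.310 = 0.16774.
Difference = 0.0408.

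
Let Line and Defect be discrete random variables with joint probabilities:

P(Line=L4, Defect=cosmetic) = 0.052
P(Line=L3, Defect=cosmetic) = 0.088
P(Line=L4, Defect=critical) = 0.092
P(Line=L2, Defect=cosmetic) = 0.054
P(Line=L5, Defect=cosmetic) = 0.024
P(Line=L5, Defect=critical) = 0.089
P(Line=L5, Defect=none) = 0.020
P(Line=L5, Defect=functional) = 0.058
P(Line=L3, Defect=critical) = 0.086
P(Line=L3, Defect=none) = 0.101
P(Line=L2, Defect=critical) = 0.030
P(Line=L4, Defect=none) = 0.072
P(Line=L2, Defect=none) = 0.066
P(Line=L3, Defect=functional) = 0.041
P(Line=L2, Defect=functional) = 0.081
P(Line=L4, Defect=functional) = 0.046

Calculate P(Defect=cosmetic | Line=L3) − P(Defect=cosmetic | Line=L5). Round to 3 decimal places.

P(Line=L3) = 0.101 + 0.088 + 0.041 + 0.086 = 0.316; P(Defect=cosmetic | Line=L3) = 0.088/0.316 = 0.2785.
P(Line=L5) = 0.020 + 0.024 + 0.058 + 0.089 = 0.191; P(Defect=cosmetic | Line=L5) = 0.024/0.191 = 0.1257.
Difference = 0.153.

0.153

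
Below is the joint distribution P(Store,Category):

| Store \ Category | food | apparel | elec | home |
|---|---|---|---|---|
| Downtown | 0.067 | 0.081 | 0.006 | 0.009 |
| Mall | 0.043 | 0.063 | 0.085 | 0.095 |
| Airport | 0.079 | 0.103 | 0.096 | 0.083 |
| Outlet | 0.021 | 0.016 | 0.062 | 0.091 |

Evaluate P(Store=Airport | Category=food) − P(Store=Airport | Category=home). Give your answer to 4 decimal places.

P(Category=food) = 0.067 + 0.043 + 0.079 + 0.021 = 0.210; P(Store=Airport | Category=food) = 0.079/0.210 = 0.37619.
P(Category=home) = 0.009 + 0.095 + 0.083 + 0.091 = 0.278; P(Store=Airport | Category=home) = 0.083/0.278 = 0.29856.
Difference = 0.0776.

0.0776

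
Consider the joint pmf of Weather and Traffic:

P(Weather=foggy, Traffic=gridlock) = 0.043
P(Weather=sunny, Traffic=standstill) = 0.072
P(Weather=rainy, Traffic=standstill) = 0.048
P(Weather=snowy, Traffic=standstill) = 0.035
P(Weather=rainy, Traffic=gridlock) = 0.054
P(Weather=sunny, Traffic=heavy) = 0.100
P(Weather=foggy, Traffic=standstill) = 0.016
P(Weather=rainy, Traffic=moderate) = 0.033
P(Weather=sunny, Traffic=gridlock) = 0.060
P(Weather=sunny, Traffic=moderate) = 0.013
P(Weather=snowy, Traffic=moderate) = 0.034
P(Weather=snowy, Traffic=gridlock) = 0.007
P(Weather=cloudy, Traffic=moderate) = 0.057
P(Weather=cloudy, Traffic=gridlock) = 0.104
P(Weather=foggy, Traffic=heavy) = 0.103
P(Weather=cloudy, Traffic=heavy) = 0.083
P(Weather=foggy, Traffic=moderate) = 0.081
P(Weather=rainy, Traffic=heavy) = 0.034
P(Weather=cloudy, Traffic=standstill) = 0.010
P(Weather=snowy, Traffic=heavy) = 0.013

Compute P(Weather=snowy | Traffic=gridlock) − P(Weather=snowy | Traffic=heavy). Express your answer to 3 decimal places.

P(Traffic=gridlock) = 0.060 + 0.104 + 0.054 + 0.007 + 0.043 = 0.268; P(Weather=snowy | Traffic=gridlock) = 0.007/0.268 = 0.0261.
P(Traffic=heavy) = 0.100 + 0.083 + 0.034 + 0.013 + 0.103 = 0.333; P(Weather=snowy | Traffic=heavy) = 0.013/0.333 = 0.0390.
Difference = -0.013.

-0.013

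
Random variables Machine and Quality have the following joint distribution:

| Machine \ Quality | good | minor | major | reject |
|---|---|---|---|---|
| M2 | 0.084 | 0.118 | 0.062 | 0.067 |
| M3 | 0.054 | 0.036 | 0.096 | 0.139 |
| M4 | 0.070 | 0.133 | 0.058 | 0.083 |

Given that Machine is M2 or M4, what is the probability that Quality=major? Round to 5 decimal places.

P(Machine=M2) = 0.084 + 0.118 + 0.062 + 0.067 = 0.331.
P(Machine=M4) = 0.070 + 0.133 + 0.058 + 0.083 = 0.344.
P(Machine ∈ {M2, M4}) = 0.331 + 0.344 = 0.675; P(Quality=major, Machine ∈ {M2, M4}) = 0.062 + 0.058 = 0.120.
P(Quality=major | Machine ∈ {M2, M4}) = 0.120/0.675 = 0.17778.

0.17778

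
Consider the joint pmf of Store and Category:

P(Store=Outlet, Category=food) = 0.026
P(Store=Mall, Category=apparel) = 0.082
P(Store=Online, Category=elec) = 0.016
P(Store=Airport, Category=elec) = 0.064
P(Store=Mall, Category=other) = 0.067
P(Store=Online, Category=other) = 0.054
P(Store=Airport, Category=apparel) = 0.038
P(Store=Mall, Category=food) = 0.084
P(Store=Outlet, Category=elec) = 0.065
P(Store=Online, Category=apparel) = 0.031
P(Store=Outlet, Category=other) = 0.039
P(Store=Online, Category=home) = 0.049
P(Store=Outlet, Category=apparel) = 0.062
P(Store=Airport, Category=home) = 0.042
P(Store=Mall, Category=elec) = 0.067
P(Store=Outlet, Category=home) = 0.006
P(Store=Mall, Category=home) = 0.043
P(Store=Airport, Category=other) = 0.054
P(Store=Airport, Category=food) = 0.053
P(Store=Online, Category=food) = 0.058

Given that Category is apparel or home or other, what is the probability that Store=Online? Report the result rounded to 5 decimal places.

P(Category=apparel) = 0.082 + 0.038 + 0.062 + 0.031 = 0.213.
P(Category=home) = 0.043 + 0.042 + 0.006 + 0.049 = 0.140.
P(Category=other) = 0.067 + 0.054 + 0.039 + 0.054 = 0.214.
P(Category ∈ {apparel, home, other}) = 0.213 + 0.140 + 0.214 = 0.567; P(Store=Online, Category ∈ {apparel, home, other}) = 0.031 + 0.049 + 0.054 = 0.134.
P(Store=Online | Category ∈ {apparel, home, other}) = 0.134/0.567 = 0.23633.

0.23633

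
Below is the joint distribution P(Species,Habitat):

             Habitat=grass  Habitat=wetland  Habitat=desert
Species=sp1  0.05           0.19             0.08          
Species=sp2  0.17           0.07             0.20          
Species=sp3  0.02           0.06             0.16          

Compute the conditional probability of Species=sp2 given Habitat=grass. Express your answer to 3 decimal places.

0.708

P(Habitat=grass) = 0.05 + 0.17 + 0.02 = 0.24.
P(Species=sp2 | Habitat=grass) = 0.17/0.24 = 0.708.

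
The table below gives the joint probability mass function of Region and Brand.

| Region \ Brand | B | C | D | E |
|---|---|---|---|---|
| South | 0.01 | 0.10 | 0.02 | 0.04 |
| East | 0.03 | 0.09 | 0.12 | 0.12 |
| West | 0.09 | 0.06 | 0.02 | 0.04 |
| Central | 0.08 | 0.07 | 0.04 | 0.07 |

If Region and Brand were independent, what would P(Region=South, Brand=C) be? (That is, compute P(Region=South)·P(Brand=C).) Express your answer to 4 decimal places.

0.0544

P(Region=South) = 0.01 + 0.10 + 0.02 + 0.04 = 0.17.
P(Brand=C) = 0.10 + 0.09 + 0.06 + 0.07 = 0.32.
Product: 0.17 × 0.32 = 0.0544.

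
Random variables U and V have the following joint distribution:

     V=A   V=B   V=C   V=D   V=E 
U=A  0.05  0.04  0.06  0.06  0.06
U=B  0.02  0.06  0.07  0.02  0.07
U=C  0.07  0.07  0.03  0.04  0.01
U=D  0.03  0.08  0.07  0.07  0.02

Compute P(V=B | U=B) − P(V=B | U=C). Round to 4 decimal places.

-0.0682

P(U=B) = 0.02 + 0.06 + 0.07 + 0.02 + 0.07 = 0.24; P(V=B | U=B) = 0.06/0.24 = 0.25000.
P(U=C) = 0.07 + 0.07 + 0.03 + 0.04 + 0.01 = 0.22; P(V=B | U=C) = 0.07/0.22 = 0.31818.
Difference = -0.0682.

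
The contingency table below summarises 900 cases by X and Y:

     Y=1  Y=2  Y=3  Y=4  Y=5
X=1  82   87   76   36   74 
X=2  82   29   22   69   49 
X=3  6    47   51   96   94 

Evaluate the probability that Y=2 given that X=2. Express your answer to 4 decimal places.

0.1155

Total with X=2: 82 + 29 + 22 + 69 + 49 = 251.
P(Y=2 | X=2) = 29/251 = 0.1155.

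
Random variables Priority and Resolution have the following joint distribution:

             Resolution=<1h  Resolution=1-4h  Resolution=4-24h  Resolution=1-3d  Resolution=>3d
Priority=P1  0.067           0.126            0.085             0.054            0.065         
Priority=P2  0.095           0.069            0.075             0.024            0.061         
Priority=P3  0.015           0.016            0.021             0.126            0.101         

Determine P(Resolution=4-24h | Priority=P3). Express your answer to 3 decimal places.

P(Priority=P3) = 0.015 + 0.016 + 0.021 + 0.126 + 0.101 = 0.279.
P(Resolution=4-24h | Priority=P3) = 0.021/0.279 = 0.075.

0.075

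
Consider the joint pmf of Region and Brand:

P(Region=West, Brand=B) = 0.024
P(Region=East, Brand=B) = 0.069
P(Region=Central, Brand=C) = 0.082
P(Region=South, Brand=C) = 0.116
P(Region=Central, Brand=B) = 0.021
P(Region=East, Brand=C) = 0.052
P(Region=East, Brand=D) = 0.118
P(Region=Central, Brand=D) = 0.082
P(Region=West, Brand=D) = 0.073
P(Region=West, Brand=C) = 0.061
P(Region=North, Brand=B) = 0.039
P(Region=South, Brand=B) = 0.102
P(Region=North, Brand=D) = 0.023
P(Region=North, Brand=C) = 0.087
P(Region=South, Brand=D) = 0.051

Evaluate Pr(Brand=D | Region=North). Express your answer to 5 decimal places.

P(Region=North) = 0.039 + 0.087 + 0.023 = 0.149.
P(Brand=D | Region=North) = 0.023/0.149 = 0.15436.

0.15436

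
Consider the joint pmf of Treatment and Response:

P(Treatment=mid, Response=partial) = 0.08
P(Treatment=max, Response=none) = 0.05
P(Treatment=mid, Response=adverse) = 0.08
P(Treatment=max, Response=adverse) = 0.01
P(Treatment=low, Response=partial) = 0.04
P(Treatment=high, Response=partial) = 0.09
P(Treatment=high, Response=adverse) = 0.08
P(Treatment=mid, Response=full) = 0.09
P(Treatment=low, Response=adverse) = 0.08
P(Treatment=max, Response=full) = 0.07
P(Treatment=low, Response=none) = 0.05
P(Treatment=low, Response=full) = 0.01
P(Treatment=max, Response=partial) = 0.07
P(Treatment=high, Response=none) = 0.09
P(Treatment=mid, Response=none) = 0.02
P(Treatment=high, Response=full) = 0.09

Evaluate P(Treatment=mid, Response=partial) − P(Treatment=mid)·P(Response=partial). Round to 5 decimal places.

0.00440

P(Treatment=mid) = 0.02 + 0.08 + 0.09 + 0.08 = 0.27.
P(Response=partial) = 0.04 + 0.08 + 0.09 + 0.07 = 0.28.
P(Treatment=mid, Response=partial) − P(Treatment=mid)P(Response=partial) = 0.08 − 0.27×0.28 = 0.00440.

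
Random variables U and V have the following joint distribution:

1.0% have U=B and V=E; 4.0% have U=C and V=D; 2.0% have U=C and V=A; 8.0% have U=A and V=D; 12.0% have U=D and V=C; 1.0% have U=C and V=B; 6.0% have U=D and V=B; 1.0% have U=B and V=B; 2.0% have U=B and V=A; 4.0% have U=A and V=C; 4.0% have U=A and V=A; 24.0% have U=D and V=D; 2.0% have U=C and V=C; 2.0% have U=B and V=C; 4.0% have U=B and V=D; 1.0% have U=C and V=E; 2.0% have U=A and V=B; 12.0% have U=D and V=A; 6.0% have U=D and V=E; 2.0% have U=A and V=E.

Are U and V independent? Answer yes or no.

Every cell satisfies P(U,V) = P(U)·P(V). For instance P(U=B) = 0.100, P(V=A) = 0.200, and 0.100×0.200 = 0.020 matches the joint entry. So U and V are independent.

yes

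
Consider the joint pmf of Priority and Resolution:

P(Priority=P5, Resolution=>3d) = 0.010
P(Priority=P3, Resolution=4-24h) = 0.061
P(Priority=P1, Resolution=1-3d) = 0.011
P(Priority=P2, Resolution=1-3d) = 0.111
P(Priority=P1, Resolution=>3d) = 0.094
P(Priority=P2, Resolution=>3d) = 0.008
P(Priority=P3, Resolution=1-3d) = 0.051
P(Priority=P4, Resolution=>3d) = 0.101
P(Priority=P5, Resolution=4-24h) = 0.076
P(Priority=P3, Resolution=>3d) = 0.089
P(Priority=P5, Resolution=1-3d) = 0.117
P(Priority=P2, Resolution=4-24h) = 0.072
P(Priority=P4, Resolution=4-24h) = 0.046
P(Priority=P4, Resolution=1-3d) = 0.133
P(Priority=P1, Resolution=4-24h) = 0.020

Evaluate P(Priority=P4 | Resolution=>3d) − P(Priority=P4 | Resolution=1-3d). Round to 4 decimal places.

0.0200

P(Resolution=>3d) = 0.094 + 0.008 + 0.089 + 0.101 + 0.010 = 0.302; P(Priority=P4 | Resolution=>3d) = 0.101/0.302 = 0.33444.
P(Resolution=1-3d) = 0.011 + 0.111 + 0.051 + 0.133 + 0.117 = 0.423; P(Priority=P4 | Resolution=1-3d) = 0.133/0.423 = 0.31442.
Difference = 0.0200.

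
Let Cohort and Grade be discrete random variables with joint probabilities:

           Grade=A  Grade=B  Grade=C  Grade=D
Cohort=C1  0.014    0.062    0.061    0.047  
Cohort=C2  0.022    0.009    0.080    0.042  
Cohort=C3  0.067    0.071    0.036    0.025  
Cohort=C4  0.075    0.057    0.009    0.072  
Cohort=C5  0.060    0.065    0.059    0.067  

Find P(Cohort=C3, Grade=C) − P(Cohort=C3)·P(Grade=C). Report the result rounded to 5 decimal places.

-0.01276

P(Cohort=C3) = 0.067 + 0.071 + 0.036 + 0.025 = 0.199.
P(Grade=C) = 0.061 + 0.080 + 0.036 + 0.009 + 0.059 = 0.245.
P(Cohort=C3, Grade=C) − P(Cohort=C3)P(Grade=C) = 0.036 − 0.199×0.245 = -0.01276.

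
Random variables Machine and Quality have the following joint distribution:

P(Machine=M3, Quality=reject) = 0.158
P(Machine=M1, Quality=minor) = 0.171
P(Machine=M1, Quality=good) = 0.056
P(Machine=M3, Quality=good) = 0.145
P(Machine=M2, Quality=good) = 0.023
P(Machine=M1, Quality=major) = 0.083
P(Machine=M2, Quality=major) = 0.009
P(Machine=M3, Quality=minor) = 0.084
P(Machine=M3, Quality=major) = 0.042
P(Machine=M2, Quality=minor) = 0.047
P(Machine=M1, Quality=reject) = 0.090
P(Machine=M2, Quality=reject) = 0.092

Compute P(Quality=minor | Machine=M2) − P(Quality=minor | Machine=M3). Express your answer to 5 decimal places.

0.07905

P(Machine=M2) = 0.023 + 0.047 + 0.009 + 0.092 = 0.171; P(Quality=minor | Machine=M2) = 0.047/0.171 = 0.274854.
P(Machine=M3) = 0.145 + 0.084 + 0.042 + 0.158 = 0.429; P(Quality=minor | Machine=M3) = 0.084/0.429 = 0.195804.
Difference = 0.07905.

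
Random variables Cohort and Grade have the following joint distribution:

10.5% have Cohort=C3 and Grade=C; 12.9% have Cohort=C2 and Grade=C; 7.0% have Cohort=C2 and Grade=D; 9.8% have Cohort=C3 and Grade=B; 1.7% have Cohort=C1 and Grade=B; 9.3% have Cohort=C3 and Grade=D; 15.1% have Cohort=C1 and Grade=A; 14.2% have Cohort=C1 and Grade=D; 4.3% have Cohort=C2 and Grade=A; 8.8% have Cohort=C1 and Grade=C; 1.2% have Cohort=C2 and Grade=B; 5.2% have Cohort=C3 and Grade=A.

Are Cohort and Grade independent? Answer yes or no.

P(Cohort=C3) = 0.348 and P(Grade=B) = 0.127, so their product is 0.04420, but P(Cohort=C3, Grade=B) = 0.098. Since these differ, Cohort and Grade are not independent.

no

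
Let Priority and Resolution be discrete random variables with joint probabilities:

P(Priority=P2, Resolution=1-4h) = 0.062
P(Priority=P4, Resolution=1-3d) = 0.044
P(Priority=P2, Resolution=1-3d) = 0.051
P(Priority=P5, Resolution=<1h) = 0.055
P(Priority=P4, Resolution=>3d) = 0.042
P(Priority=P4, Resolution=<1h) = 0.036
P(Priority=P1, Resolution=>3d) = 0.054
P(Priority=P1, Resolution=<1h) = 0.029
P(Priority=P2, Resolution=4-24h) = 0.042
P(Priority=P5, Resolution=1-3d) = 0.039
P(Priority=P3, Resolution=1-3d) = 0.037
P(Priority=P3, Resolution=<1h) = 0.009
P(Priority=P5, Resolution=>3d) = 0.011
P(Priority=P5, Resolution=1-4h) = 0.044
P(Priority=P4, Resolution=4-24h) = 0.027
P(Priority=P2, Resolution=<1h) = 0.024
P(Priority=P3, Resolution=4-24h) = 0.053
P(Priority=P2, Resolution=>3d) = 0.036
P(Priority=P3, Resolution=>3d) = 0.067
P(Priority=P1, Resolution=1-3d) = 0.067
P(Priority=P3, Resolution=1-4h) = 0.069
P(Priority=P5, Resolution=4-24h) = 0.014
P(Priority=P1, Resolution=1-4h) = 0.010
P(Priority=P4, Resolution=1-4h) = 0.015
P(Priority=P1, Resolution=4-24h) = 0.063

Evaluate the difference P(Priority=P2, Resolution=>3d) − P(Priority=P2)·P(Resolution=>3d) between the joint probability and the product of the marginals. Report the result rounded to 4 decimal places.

P(Priority=P2) = 0.024 + 0.062 + 0.042 + 0.051 + 0.036 = 0.215.
P(Resolution=>3d) = 0.054 + 0.036 + 0.067 + 0.042 + 0.011 = 0.210.
P(Priority=P2, Resolution=>3d) − P(Priority=P2)P(Resolution=>3d) = 0.036 − 0.215×0.210 = -0.0092.

-0.0092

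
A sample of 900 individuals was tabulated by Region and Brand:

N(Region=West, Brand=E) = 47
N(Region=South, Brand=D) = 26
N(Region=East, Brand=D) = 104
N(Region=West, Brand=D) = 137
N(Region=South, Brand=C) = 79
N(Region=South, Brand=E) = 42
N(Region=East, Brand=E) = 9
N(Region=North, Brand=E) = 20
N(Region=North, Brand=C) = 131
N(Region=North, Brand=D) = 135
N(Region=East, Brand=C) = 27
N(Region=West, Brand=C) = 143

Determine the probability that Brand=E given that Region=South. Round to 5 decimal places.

Total with Region=South: 79 + 26 + 42 = 147.
P(Brand=E | Region=South) = 42/147 = 0.28571.

0.28571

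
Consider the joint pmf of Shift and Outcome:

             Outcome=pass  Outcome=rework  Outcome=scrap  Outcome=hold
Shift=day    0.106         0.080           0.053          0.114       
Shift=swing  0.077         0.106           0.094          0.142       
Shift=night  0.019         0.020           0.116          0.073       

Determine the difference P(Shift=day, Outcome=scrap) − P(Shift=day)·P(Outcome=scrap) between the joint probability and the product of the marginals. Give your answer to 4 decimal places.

-0.0398

P(Shift=day) = 0.106 + 0.080 + 0.053 + 0.114 = 0.353.
P(Outcome=scrap) = 0.053 + 0.094 + 0.116 = 0.263.
P(Shift=day, Outcome=scrap) − P(Shift=day)P(Outcome=scrap) = 0.053 − 0.353×0.263 = -0.0398.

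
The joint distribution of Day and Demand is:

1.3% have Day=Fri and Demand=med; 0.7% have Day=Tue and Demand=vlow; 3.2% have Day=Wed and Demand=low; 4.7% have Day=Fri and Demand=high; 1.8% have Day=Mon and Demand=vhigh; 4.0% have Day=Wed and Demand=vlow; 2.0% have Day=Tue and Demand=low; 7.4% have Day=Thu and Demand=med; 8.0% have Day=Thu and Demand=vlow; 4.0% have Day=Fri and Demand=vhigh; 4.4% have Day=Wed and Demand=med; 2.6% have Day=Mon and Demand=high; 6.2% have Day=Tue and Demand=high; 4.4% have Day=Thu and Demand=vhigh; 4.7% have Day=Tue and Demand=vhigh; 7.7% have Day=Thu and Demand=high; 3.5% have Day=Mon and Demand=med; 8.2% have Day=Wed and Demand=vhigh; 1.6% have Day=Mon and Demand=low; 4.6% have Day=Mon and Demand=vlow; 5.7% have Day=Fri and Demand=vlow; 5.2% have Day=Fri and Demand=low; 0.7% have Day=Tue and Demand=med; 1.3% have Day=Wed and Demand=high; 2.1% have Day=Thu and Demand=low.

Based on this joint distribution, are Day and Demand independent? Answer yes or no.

no

P(Day=Wed) = 0.211 and P(Demand=high) = 0.225, so their product is 0.04748, but P(Day=Wed, Demand=high) = 0.013. Since these differ, Day and Demand are not independent.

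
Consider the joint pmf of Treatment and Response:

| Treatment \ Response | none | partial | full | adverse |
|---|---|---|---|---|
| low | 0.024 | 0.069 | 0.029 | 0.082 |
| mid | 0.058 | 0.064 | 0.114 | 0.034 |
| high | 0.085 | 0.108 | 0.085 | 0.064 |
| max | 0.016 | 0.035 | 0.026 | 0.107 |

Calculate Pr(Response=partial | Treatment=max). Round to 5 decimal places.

0.19022

P(Treatment=max) = 0.016 + 0.035 + 0.026 + 0.107 = 0.184.
P(Response=partial | Treatment=max) = 0.035/0.184 = 0.19022.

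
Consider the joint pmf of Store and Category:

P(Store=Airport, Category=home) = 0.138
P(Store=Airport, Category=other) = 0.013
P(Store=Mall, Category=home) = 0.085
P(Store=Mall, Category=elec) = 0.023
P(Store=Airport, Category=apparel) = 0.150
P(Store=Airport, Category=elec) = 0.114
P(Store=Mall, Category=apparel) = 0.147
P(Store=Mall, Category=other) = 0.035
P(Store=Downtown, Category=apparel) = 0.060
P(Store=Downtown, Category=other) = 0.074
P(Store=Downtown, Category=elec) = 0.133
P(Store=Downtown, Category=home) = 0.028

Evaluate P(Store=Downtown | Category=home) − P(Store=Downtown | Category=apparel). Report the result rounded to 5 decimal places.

-0.05651

P(Category=home) = 0.028 + 0.085 + 0.138 = 0.251; P(Store=Downtown | Category=home) = 0.028/0.251 = 0.111554.
P(Category=apparel) = 0.060 + 0.147 + 0.150 = 0.357; P(Store=Downtown | Category=apparel) = 0.060/0.357 = 0.168067.
Difference = -0.05651.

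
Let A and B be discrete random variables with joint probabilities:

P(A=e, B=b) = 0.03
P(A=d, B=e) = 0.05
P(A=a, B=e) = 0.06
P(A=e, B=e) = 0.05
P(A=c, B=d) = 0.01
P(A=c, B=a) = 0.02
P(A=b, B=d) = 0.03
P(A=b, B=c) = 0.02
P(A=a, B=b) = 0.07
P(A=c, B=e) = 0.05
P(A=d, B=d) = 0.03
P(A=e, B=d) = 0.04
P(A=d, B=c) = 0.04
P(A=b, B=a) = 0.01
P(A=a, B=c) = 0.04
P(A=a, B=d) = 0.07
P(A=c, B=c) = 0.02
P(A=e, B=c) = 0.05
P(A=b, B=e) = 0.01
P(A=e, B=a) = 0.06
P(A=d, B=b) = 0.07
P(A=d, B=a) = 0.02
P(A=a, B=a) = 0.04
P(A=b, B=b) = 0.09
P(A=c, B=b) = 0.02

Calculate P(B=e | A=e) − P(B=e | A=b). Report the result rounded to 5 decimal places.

P(A=e) = 0.06 + 0.03 + 0.05 + 0.04 + 0.05 = 0.23; P(B=e | A=e) = 0.05/0.23 = 0.217391.
P(A=b) = 0.01 + 0.09 + 0.02 + 0.03 + 0.01 = 0.16; P(B=e | A=b) = 0.01/0.16 = 0.062500.
Difference = 0.15489.

0.15489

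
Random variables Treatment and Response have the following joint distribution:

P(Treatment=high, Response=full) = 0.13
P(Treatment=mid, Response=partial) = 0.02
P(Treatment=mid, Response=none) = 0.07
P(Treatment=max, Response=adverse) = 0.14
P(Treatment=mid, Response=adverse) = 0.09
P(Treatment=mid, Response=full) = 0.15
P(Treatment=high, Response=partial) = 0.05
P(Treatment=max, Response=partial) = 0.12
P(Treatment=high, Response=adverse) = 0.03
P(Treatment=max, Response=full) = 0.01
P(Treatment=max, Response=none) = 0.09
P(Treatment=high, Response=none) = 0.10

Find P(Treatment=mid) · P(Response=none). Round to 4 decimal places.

0.0858

P(Treatment=mid) = 0.07 + 0.02 + 0.15 + 0.09 = 0.33.
P(Response=none) = 0.07 + 0.10 + 0.09 = 0.26.
Product: 0.33 × 0.26 = 0.0858.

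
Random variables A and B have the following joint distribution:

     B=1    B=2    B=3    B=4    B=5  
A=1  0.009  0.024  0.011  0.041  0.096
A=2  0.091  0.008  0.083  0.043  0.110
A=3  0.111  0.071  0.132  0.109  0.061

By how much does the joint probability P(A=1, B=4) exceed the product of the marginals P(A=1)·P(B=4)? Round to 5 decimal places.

0.00607

P(A=1) = 0.009 + 0.024 + 0.011 + 0.041 + 0.096 = 0.181.
P(B=4) = 0.041 + 0.043 + 0.109 = 0.193.
P(A=1, B=4) − P(A=1)P(B=4) = 0.041 − 0.181×0.193 = 0.00607.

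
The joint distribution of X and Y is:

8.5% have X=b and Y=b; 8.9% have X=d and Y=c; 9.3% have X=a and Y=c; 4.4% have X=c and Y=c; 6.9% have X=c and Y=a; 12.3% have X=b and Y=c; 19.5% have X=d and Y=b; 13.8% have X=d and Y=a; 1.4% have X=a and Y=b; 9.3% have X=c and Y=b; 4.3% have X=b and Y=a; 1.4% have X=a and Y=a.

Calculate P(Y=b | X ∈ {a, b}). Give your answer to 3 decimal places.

0.266

P(X=a) = 0.014 + 0.014 + 0.093 = 0.121.
P(X=b) = 0.043 + 0.085 + 0.123 = 0.251.
P(X ∈ {a, b}) = 0.121 + 0.251 = 0.372; P(Y=b, X ∈ {a, b}) = 0.014 + 0.085 = 0.099.
P(Y=b | X ∈ {a, b}) = 0.099/0.372 = 0.266.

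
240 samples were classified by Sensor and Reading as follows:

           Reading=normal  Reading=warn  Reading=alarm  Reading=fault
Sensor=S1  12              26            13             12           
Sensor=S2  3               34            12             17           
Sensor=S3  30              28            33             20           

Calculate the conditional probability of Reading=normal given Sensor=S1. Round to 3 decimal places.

0.190

Total with Sensor=S1: 12 + 26 + 13 + 12 = 63.
P(Reading=normal | Sensor=S1) = 12/63 = 0.190.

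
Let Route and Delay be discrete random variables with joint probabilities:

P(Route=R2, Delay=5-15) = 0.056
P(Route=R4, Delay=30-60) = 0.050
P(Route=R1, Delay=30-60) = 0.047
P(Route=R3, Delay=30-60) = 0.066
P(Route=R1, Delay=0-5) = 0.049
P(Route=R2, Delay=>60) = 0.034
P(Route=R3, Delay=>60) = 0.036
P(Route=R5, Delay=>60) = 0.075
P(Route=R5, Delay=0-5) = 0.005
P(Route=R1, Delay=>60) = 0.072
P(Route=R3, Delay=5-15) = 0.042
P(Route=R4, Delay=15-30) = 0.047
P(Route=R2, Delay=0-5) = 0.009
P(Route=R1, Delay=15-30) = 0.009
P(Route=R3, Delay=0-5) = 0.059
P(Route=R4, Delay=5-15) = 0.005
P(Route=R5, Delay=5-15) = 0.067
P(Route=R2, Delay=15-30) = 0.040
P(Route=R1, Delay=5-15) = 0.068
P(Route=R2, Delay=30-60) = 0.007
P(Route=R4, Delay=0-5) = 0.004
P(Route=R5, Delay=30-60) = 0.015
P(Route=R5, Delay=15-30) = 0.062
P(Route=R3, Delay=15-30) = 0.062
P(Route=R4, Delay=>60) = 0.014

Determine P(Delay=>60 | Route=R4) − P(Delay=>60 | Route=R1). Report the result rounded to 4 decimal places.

P(Route=R4) = 0.004 + 0.005 + 0.047 + 0.050 + 0.014 = 0.120; P(Delay=>60 | Route=R4) = 0.014/0.120 = 0.11667.
P(Route=R1) = 0.049 + 0.068 + 0.009 + 0.047 + 0.072 = 0.245; P(Delay=>60 | Route=R1) = 0.072/0.245 = 0.29388.
Difference = -0.1772.

-0.1772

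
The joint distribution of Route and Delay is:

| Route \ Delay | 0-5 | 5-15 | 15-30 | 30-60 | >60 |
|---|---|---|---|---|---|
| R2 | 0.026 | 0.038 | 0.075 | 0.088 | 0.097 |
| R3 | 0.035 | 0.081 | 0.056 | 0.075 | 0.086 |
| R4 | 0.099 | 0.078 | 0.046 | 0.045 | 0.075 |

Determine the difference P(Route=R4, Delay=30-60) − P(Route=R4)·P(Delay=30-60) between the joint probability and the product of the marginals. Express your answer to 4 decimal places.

P(Route=R4) = 0.099 + 0.078 + 0.046 + 0.045 + 0.075 = 0.343.
P(Delay=30-60) = 0.088 + 0.075 + 0.045 = 0.208.
P(Route=R4, Delay=30-60) − P(Route=R4)P(Delay=30-60) = 0.045 − 0.343×0.208 = -0.0263.

-0.0263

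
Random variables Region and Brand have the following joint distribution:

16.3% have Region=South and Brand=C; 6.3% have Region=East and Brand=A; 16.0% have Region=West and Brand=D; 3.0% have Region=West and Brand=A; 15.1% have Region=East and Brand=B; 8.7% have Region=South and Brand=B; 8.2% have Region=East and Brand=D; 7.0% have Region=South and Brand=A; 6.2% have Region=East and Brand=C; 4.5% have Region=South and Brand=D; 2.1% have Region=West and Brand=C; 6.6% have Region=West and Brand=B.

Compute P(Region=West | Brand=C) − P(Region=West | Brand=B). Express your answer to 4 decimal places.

-0.1317

P(Brand=C) = 0.163 + 0.062 + 0.021 = 0.246; P(Region=West | Brand=C) = 0.021/0.246 = 0.08537.
P(Brand=B) = 0.087 + 0.151 + 0.066 = 0.304; P(Region=West | Brand=B) = 0.066/0.304 = 0.21711.
Difference = -0.1317.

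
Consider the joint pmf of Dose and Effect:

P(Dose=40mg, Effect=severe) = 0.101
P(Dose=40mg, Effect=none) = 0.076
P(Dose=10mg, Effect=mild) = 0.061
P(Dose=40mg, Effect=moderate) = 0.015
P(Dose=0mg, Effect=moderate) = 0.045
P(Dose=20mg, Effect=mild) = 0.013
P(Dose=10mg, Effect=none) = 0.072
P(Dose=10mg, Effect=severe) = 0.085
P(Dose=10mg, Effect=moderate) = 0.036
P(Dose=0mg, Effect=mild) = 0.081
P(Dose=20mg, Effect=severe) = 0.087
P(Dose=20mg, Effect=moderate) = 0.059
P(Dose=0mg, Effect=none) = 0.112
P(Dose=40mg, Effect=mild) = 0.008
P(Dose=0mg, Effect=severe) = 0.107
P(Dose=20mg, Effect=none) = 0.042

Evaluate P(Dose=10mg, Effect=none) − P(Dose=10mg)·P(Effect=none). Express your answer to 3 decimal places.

P(Dose=10mg) = 0.072 + 0.061 + 0.036 + 0.085 = 0.254.
P(Effect=none) = 0.112 + 0.072 + 0.042 + 0.076 = 0.302.
P(Dose=10mg, Effect=none) − P(Dose=10mg)P(Effect=none) = 0.072 − 0.254×0.302 = -0.005.

-0.005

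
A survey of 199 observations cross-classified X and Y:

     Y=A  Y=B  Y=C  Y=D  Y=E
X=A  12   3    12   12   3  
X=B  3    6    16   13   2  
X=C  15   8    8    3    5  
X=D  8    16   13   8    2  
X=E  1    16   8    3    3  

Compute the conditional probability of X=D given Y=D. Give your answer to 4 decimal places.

0.2051

Total with Y=D: 12 + 13 + 3 + 8 + 3 = 39.
P(X=D | Y=D) = 8/39 = 0.2051.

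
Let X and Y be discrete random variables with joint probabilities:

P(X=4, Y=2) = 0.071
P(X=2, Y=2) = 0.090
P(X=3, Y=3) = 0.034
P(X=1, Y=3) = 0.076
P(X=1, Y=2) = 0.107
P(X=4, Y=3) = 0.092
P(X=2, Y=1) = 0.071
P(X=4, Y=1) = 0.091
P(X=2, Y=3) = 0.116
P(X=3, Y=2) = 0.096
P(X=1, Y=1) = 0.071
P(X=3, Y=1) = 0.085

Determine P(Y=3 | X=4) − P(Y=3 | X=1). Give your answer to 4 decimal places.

0.0630

P(X=4) = 0.091 + 0.071 + 0.092 = 0.254; P(Y=3 | X=4) = 0.092/0.254 = 0.36220.
P(X=1) = 0.071 + 0.107 + 0.076 = 0.254; P(Y=3 | X=1) = 0.076/0.254 = 0.29921.
Difference = 0.0630.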